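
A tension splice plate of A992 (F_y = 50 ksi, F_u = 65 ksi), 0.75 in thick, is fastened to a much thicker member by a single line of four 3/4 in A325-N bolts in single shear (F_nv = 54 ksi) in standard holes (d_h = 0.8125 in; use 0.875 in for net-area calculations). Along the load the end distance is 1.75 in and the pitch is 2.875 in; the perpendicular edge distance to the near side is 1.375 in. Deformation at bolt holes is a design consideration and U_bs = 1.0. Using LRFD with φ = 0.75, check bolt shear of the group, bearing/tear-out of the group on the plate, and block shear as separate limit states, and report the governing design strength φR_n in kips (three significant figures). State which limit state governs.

Bolt shear: A_b = π·0.75²/4 = 0.4418 in²; R_n = 54 × 0.4418 × 4 × 1 = 95.43 kips → 0.75 × 95.43 = 71.6 kips.
Bearing: edge l_c = 1.344, r_n = 78.61 kips; interior l_c = 2.062, r_n = 87.75 kips; R_n = 78.61 + 3·87.75 = 341.9 kips → 256 kips.
Block shear: A_gv = 7.781, A_nv = 5.484, A_nt = 0.7031 in²; R_n = min(0.6F_uA_nv, 0.6F_yA_gv) + U_bs·F_u·A_nt = 259.6 kips → 195 kips.
Bolt shear governs: 71.6 kips.

71.6 kips (bolt shear governs)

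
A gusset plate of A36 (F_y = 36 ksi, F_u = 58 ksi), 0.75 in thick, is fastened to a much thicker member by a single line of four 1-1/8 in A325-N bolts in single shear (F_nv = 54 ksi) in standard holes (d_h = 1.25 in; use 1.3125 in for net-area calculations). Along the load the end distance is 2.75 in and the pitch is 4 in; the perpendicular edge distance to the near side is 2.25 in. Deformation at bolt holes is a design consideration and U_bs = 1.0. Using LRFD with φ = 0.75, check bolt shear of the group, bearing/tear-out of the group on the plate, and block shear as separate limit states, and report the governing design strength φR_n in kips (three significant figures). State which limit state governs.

Bolt shear: A_b = π·1.125²/4 = 0.994 in²; R_n = 54 × 0.994 × 4 × 1 = 214.7 kips → 0.75 × 214.7 = 161 kips.
Bearing: edge l_c = 2.125, r_n = 110.9 kips; interior l_c = 2.75, r_n = 117.4 kips; R_n = 110.9 + 3·117.4 = 463.3 kips → 347 kips.
Block shear: A_gv = 11.06, A_nv = 7.617, A_nt = 1.195 in²; R_n = min(0.6F_uA_nv, 0.6F_yA_gv) + U_bs·F_u·A_nt = 308.3 kips → 231 kips.
Bolt shear governs: 161 kips.

161 kips (bolt shear governs)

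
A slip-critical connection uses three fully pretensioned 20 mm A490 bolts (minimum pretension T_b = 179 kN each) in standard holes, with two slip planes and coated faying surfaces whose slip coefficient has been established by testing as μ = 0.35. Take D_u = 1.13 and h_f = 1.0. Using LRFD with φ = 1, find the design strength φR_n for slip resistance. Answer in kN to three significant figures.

425 kN

R_n = μ · D_u · h_f · T_b · n_s · n_b = 0.35 × 1.13 × 1.0 × 179 × 2 × 3 = 424.8 kN.
Design strength φR_n = 1 × 424.8 = 425 kN.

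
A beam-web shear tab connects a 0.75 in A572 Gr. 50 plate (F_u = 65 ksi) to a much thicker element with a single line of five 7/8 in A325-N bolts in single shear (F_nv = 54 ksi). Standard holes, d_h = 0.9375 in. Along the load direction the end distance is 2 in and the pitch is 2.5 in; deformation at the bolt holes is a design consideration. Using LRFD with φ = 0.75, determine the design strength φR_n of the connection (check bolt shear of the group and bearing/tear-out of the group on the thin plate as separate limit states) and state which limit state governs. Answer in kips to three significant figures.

Bolt shear: A_b = π·0.875²/4 = 0.6013 in²; R_n = 54 × 0.6013 × 5 × 1 = 162.4 kips → 0.75 × 162.4 = 122 kips.
Bearing (1.2 l_c t F_u ≤ 2.4 d t F_u): upper limit = 2.4·0.875·0.75·65 = 102.4 kips.
  Edge l_c = 2 − 0.9375/2 = 1.531 → r_n = 89.58 kips; interior l_c = 2.5 − 0.9375 = 1.562 → r_n = 91.41 kips.
  R_n,bearing = 1·89.58 + 4·91.41 = 455.2 kips → 0.75 × 455.2 = 341 kips.
Bolt shear governs: 122 kips.

122 kips (bolt shear governs)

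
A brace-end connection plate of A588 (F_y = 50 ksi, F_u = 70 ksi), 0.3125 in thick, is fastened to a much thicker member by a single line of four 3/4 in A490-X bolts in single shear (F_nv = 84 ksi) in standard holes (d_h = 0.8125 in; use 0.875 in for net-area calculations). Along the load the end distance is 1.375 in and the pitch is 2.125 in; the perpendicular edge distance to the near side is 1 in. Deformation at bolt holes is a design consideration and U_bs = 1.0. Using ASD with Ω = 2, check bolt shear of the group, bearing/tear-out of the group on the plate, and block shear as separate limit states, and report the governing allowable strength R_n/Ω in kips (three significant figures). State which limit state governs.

Bolt shear: A_b = π·0.75²/4 = 0.4418 in²; R_n = 84 × 0.4418 × 4 × 1 = 148.4 kips → 148.4 / 2 = 74.2 kips.
Bearing: edge l_c = 0.9688, r_n = 25.43 kips; interior l_c = 1.312, r_n = 34.45 kips; R_n = 25.43 + 3·34.45 = 128.8 kips → 64.4 kips.
Block shear: A_gv = 2.422, A_nv = 1.465, A_nt = 0.1758 in²; R_n = min(0.6F_uA_nv, 0.6F_yA_gv) + U_bs·F_u·A_nt = 73.83 kips → 36.9 kips.
Block shear governs: 36.9 kips.

36.9 kips (block shear governs)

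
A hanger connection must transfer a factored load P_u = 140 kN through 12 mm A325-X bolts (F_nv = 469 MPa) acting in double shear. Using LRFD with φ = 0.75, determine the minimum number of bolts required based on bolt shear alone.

2 bolts

A_b = π·12²/4 = 113.1 mm².
Per-bolt design strength φR_n = 0.75 × 469 × 113.1 × 2 / 1000 = 79.56 kN.
n ≥ 140 / 79.56 = 1.76 → use 2 bolts.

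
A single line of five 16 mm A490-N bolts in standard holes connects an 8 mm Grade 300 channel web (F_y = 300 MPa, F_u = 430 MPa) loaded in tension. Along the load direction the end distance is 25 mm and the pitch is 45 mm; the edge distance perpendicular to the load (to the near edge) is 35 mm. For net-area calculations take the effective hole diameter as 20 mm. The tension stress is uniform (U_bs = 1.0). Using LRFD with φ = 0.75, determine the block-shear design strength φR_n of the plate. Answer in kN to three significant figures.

Shear plane L_v = 25 + 4·45 = 205 mm; A_gv = 205 × 8 = 1640 mm².
A_nv = (205 − 4.5·20) × 8 = 920 mm².
A_nt = (35 − 0.5·20) × 8 = 200 mm².
0.6 F_u A_nv = 237.4 kN; 0.6 F_y A_gv = 295.2 kN → shear rupture governs the shear term.
R_n = 237.4 + 1.0 × 430 × 200 / 1000 = 323.4 kN.
Design strength φR_n = 0.75 × 323.4 = 243 kN.

243 kN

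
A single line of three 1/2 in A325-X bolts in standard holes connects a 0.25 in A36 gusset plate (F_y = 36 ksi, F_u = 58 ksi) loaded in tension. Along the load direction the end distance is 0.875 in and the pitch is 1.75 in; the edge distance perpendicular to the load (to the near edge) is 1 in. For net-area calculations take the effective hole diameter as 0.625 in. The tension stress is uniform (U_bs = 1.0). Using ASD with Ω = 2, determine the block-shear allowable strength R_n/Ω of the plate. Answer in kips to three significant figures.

16.8 kips

Shear plane L_v = 0.875 + 2·1.75 = 4.375 in; A_gv = 4.375 × 0.25 = 1.094 in².
A_nv = (4.375 − 2.5·0.625) × 0.25 = 0.7031 in².
A_nt = (1 − 0.5·0.625) × 0.25 = 0.1719 in².
0.6 F_u A_nv = 24.47 kips; 0.6 F_y A_gv = 23.62 kips → shear yielding governs the shear term.
R_n = 23.62 + 1.0 × 58 × 0.1719 = 33.59 kips.
Allowable strength R_n/Ω = 33.59 / 2 = 16.8 kips.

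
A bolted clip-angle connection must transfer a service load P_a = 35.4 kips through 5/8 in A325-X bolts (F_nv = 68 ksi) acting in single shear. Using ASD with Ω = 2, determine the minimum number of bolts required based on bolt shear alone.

4 bolts

A_b = π·0.625²/4 = 0.3068 in².
Per-bolt allowable strength R_n/Ω = 68 × 0.3068 × 1 / 2 = 10.43 kips.
n ≥ 35.4 / 10.43 = 3.394 → use 4 bolts.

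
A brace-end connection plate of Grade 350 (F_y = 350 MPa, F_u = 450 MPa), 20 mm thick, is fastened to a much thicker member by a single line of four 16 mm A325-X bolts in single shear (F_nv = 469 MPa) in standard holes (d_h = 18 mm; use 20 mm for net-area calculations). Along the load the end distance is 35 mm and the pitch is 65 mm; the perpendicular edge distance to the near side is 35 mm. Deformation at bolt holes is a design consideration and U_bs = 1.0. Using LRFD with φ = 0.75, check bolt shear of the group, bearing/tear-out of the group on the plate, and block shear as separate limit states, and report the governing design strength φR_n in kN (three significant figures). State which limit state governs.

Bolt shear: A_b = π·16²/4 = 201.1 mm²; R_n = 469 × 201.1 × 4 × 1 / 1000 = 377.2 kN → 0.75 × 377.2 = 283 kN.
Bearing: edge l_c = 26, r_n = 280.8 kN; interior l_c = 47, r_n = 345.6 kN; R_n = 280.8 + 3·345.6 = 1318 kN → 988 kN.
Block shear: A_gv = 4600, A_nv = 3200, A_nt = 500 mm²; R_n = min(0.6F_uA_nv, 0.6F_yA_gv) + U_bs·F_u·A_nt = 1089 kN → 817 kN.
Bolt shear governs: 283 kN.

283 kN (bolt shear governs)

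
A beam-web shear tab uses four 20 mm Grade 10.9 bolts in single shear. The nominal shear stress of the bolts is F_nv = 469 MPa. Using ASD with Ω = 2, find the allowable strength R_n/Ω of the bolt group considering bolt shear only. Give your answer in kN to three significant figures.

A_b = π × 20² / 4 = 314.2 mm².
R_n = F_nv · A_b · n · n_s = 469 × 314.2 × 4 × 1 / 1000 = 589.4 kN.
Allowable strength R_n/Ω = 589.4 / 2 = 295 kN.

295 kN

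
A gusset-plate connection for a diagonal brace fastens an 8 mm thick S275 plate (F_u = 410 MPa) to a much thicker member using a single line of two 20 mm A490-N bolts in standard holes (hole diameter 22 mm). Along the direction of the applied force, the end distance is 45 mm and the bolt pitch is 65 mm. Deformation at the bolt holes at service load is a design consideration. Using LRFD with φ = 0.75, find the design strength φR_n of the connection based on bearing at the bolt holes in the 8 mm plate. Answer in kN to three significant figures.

218 kN

Per bolt r_n = 1.2 l_c t F_u ≤ 2.4 d t F_u; upper limit = 2.4 × 20 × 8 × 410 / 1000 = 157.4 kN.
Edge bolt: l_c = 45 − 22/2 = 34 mm → 1.2 × 34 × 8 × 410 / 1000 = 133.8 → r_n = 133.8 kN.
Interior bolts: l_c = 65 − 22 = 43 mm → 1.2 × 43 × 8 × 410 / 1000 = 169.2 → r_n = 157.4 kN.
R_n = 1 × 133.8 + 1 × 157.4 = 291.3 kN.
Design strength φR_n = 0.75 × 291.3 = 218 kN.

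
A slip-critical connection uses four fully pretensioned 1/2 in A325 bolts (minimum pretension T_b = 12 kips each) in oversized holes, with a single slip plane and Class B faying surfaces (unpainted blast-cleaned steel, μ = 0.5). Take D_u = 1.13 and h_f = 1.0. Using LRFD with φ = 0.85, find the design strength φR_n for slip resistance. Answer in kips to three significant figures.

R_n = μ · D_u · h_f · T_b · n_s · n_b = 0.5 × 1.13 × 1.0 × 12 × 1 × 4 = 27.12 kips.
Design strength φR_n = 0.85 × 27.12 = 23.1 kips.

23.1 kips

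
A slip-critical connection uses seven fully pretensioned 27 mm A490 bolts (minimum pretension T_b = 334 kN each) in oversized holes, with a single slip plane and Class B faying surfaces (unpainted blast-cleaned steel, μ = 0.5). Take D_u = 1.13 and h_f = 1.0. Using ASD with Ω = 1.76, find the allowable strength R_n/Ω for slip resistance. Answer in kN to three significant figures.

751 kN

R_n = μ · D_u · h_f · T_b · n_s · n_b = 0.5 × 1.13 × 1.0 × 334 × 1 × 7 = 1321 kN.
Allowable strength R_n/Ω = 1321 / 1.76 = 751 kN.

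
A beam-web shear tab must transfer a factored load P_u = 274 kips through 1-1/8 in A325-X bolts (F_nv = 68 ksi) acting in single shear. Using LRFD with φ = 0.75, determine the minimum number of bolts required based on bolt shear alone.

A_b = π·1.125²/4 = 0.994 in².
Per-bolt design strength φR_n = 0.75 × 68 × 0.994 × 1 = 50.69 kips.
n ≥ 274 / 50.69 = 5.405 → use 6 bolts.

6 bolts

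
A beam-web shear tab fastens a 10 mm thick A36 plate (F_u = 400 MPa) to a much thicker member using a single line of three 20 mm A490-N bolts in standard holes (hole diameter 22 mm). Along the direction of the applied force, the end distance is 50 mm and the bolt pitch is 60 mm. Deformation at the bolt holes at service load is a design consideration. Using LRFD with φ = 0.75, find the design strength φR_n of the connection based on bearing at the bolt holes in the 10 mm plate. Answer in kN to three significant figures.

Per bolt r_n = 1.2 l_c t F_u ≤ 2.4 d t F_u; upper limit = 2.4 × 20 × 10 × 400 / 1000 = 192 kN.
Edge bolt: l_c = 50 − 22/2 = 39 mm → 1.2 × 39 × 10 × 400 / 1000 = 187.2 → r_n = 187.2 kN.
Interior bolts: l_c = 60 − 22 = 38 mm → 1.2 × 38 × 10 × 400 / 1000 = 182.4 → r_n = 182.4 kN.
R_n = 1 × 187.2 + 2 × 182.4 = 552 kN.
Design strength φR_n = 0.75 × 552 = 414 kN.

414 kN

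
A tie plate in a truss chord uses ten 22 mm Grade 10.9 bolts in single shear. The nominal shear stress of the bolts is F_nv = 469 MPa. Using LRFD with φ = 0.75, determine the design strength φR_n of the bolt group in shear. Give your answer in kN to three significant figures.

1340 kN

A_b = π × 22² / 4 = 380.1 mm².
R_n = F_nv · A_b · n · n_s = 469 × 380.1 × 10 × 1 / 1000 = 1783 kN.
Design strength φR_n = 0.75 × 1783 = 1340 kN.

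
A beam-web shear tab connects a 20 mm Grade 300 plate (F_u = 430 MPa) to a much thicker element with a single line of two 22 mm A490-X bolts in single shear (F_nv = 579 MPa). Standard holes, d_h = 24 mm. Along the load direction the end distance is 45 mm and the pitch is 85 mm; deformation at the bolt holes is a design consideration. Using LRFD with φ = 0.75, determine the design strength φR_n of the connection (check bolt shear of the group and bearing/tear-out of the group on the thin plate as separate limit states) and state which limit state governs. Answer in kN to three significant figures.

330 kN (bolt shear governs)

Bolt shear: A_b = π·22²/4 = 380.1 mm²; R_n = 579 × 380.1 × 2 × 1 / 1000 = 440.2 kN → 0.75 × 440.2 = 330 kN.
Bearing (1.2 l_c t F_u ≤ 2.4 d t F_u): upper limit = 2.4·22·20·430 / 1000 = 454.1 kN.
  Edge l_c = 45 − 24/2 = 33 → r_n = 340.6 kN; interior l_c = 85 − 24 = 61 → r_n = 454.1 kN.
  R_n,bearing = 1·340.6 + 1·454.1 = 794.6 kN → 0.75 × 794.6 = 596 kN.
Bolt shear governs: 330 kN.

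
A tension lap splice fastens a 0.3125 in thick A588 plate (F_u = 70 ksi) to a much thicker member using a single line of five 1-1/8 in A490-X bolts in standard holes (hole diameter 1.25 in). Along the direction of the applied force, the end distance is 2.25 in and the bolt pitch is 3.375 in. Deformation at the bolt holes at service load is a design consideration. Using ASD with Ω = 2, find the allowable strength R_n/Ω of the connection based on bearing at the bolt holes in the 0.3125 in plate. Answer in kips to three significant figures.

Per bolt r_n = 1.2 l_c t F_u ≤ 2.4 d t F_u; upper limit = 2.4 × 1.125 × 0.3125 × 70 = 59.06 kips.
Edge bolt: l_c = 2.25 − 1.25/2 = 1.625 in → 1.2 × 1.625 × 0.3125 × 70 = 42.66 → r_n = 42.66 kips.
Interior bolts: l_c = 3.375 − 1.25 = 2.125 in → 1.2 × 2.125 × 0.3125 × 70 = 55.78 → r_n = 55.78 kips.
R_n = 1 × 42.66 + 4 × 55.78 = 265.8 kips.
Allowable strength R_n/Ω = 265.8 / 2 = 133 kips.

133 kips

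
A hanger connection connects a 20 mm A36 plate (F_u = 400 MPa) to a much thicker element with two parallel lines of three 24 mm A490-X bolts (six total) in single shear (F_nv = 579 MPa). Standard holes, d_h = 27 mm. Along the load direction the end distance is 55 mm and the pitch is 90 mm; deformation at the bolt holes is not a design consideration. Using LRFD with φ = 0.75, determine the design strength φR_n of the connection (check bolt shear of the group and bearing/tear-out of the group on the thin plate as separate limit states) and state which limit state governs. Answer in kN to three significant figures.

Bolt shear: A_b = π·24²/4 = 452.4 mm²; R_n = 579 × 452.4 × 6 × 1 / 1000 = 1572 kN → 0.75 × 1572 = 1180 kN.
Bearing (1.5 l_c t F_u ≤ 3.0 d t F_u): upper limit = 3.0·24·20·400 / 1000 = 576 kN.
  Edge l_c = 55 − 27/2 = 41.5 → r_n = 498 kN; interior l_c = 90 − 27 = 63 → r_n = 576 kN.
  R_n,bearing = 2·498 + 4·576 = 3300 kN → 0.75 × 3300 = 2480 kN.
Bolt shear governs: 1180 kN.

1180 kN (bolt shear governs)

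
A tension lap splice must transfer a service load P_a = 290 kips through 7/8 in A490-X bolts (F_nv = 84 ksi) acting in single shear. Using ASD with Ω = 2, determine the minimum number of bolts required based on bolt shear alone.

12 bolts

A_b = π·0.875²/4 = 0.6013 in².
Per-bolt allowable strength R_n/Ω = 84 × 0.6013 × 1 / 2 = 25.26 kips.
n ≥ 290 / 25.26 = 11.48 → use 12 bolts.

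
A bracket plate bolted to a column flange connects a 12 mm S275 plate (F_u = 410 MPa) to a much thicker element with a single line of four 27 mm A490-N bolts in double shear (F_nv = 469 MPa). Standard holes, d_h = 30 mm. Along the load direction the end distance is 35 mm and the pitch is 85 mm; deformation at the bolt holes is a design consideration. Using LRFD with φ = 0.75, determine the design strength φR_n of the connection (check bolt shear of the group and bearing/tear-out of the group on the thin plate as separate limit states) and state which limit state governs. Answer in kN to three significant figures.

806 kN (bearing governs)

Bolt shear: A_b = π·27²/4 = 572.6 mm²; R_n = 469 × 572.6 × 4 × 2 / 1000 = 2148 kN → 0.75 × 2148 = 1610 kN.
Bearing (1.2 l_c t F_u ≤ 2.4 d t F_u): upper limit = 2.4·27·12·410 / 1000 = 318.8 kN.
  Edge l_c = 35 − 30/2 = 20 → r_n = 118.1 kN; interior l_c = 85 − 30 = 55 → r_n = 318.8 kN.
  R_n,bearing = 1·118.1 + 3·318.8 = 1075 kN → 0.75 × 1075 = 806 kN.
Bearing governs: 806 kN.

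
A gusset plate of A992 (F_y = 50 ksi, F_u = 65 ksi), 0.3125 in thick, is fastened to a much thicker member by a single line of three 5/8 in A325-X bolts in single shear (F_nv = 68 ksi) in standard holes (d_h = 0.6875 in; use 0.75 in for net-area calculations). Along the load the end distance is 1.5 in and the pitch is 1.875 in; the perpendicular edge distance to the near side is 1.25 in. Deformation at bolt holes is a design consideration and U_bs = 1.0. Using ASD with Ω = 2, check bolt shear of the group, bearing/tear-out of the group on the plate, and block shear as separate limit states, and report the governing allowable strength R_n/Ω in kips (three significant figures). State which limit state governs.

29.5 kips (block shear governs)

Bolt shear: A_b = π·0.625²/4 = 0.3068 in²; R_n = 68 × 0.3068 × 3 × 1 = 62.59 kips → 62.59 / 2 = 31.3 kips.
Bearing: edge l_c = 1.156, r_n = 28.18 kips; interior l_c = 1.188, r_n = 28.95 kips; R_n = 28.18 + 2·28.95 = 86.07 kips → 43 kips.
Block shear: A_gv = 1.641, A_nv = 1.055, A_nt = 0.2734 in²; R_n = min(0.6F_uA_nv, 0.6F_yA_gv) + U_bs·F_u·A_nt = 58.91 kips → 29.5 kips.
Block shear governs: 29.5 kips.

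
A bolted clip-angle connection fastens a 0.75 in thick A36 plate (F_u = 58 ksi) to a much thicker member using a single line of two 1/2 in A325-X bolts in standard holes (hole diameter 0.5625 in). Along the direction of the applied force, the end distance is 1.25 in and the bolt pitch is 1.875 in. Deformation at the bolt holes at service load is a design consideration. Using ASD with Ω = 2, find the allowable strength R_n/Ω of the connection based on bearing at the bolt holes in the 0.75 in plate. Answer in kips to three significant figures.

51.4 kips

Per bolt r_n = 1.2 l_c t F_u ≤ 2.4 d t F_u; upper limit = 2.4 × 0.5 × 0.75 × 58 = 52.2 kips.
Edge bolt: l_c = 1.25 − 0.5625/2 = 0.9688 in → 1.2 × 0.9688 × 0.75 × 58 = 50.57 → r_n = 50.57 kips.
Interior bolts: l_c = 1.875 − 0.5625 = 1.312 in → 1.2 × 1.312 × 0.75 × 58 = 68.51 → r_n = 52.2 kips.
R_n = 1 × 50.57 + 1 × 52.2 = 102.8 kips.
Allowable strength R_n/Ω = 102.8 / 2 = 51.4 kips.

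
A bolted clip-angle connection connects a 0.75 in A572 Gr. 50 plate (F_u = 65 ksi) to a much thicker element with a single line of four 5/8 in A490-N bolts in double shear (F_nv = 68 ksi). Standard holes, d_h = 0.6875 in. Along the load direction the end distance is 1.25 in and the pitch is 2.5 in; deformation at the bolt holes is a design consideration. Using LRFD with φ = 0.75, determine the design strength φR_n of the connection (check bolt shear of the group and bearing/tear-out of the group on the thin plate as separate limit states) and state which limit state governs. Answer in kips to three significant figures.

Bolt shear: A_b = π·0.625²/4 = 0.3068 in²; R_n = 68 × 0.3068 × 4 × 2 = 166.9 kips → 0.75 × 166.9 = 125 kips.
Bearing (1.2 l_c t F_u ≤ 2.4 d t F_u): upper limit = 2.4·0.625·0.75·65 = 73.12 kips.
  Edge l_c = 1.25 − 0.6875/2 = 0.9062 → r_n = 53.02 kips; interior l_c = 2.5 − 0.6875 = 1.812 → r_n = 73.12 kips.
  R_n,bearing = 1·53.02 + 3·73.12 = 272.4 kips → 0.75 × 272.4 = 204 kips.
Bolt shear governs: 125 kips.

125 kips (bolt shear governs)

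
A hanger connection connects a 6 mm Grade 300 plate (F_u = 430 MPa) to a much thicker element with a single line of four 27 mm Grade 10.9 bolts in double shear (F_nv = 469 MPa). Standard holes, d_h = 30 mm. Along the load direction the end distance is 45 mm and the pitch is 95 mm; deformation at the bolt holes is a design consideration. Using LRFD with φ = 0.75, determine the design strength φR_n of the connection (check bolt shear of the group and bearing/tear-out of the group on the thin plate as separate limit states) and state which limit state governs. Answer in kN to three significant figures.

Bolt shear: A_b = π·27²/4 = 572.6 mm²; R_n = 469 × 572.6 × 4 × 2 / 1000 = 2148 kN → 0.75 × 2148 = 1610 kN.
Bearing (1.2 l_c t F_u ≤ 2.4 d t F_u): upper limit = 2.4·27·6·430 / 1000 = 167.2 kN.
  Edge l_c = 45 − 30/2 = 30 → r_n = 92.88 kN; interior l_c = 95 − 30 = 65 → r_n = 167.2 kN.
  R_n,bearing = 1·92.88 + 3·167.2 = 594.4 kN → 0.75 × 594.4 = 446 kN.
Bearing governs: 446 kN.

446 kN (bearing governs)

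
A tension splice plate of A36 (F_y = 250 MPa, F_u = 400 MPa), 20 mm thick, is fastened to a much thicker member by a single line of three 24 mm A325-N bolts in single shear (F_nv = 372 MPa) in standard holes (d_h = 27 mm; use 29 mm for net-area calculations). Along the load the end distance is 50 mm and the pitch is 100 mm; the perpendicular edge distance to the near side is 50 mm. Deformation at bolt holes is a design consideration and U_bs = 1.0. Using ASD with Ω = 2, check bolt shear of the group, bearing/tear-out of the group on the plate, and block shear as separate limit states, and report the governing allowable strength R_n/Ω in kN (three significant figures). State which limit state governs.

252 kN (bolt shear governs)

Bolt shear: A_b = π·24²/4 = 452.4 mm²; R_n = 372 × 452.4 × 3 × 1 / 1000 = 504.9 kN → 504.9 / 2 = 252 kN.
Bearing: edge l_c = 36.5, r_n = 350.4 kN; interior l_c = 73, r_n = 460.8 kN; R_n = 350.4 + 2·460.8 = 1272 kN → 636 kN.
Block shear: A_gv = 5000, A_nv = 3550, A_nt = 710 mm²; R_n = min(0.6F_uA_nv, 0.6F_yA_gv) + U_bs·F_u·A_nt = 1034 kN → 517 kN.
Bolt shear governs: 252 kN.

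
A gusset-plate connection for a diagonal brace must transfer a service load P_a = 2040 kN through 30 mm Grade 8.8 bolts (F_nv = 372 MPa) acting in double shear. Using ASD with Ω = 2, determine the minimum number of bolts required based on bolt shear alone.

A_b = π·30²/4 = 706.9 mm².
Per-bolt allowable strength R_n/Ω = 372 × 706.9 × 2 / 1000 / 2 = 263 kN.
n ≥ 2040 / 263 = 7.758 → use 8 bolts.

8 bolts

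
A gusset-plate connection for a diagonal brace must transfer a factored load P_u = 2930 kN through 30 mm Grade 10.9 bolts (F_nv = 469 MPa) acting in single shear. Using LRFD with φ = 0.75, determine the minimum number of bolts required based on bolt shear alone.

12 bolts

A_b = π·30²/4 = 706.9 mm².
Per-bolt design strength φR_n = 0.75 × 469 × 706.9 × 1 / 1000 = 248.6 kN.
n ≥ 2930 / 248.6 = 11.78 → use 12 bolts.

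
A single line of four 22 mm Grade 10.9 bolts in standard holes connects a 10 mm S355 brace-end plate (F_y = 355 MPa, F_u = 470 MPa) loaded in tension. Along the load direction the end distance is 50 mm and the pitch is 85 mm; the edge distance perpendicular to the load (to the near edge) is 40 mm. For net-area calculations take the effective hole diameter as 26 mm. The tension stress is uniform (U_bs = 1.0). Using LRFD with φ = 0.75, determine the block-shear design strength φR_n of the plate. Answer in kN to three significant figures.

Shear plane L_v = 50 + 3·85 = 305 mm; A_gv = 305 × 10 = 3050 mm².
A_nv = (305 − 3.5·26) × 10 = 2140 mm².
A_nt = (40 − 0.5·26) × 10 = 270 mm².
0.6 F_u A_nv = 603.5 kN; 0.6 F_y A_gv = 649.6 kN → shear rupture governs the shear term.
R_n = 603.5 + 1.0 × 470 × 270 / 1000 = 730.4 kN.
Design strength φR_n = 0.75 × 730.4 = 548 kN.

548 kN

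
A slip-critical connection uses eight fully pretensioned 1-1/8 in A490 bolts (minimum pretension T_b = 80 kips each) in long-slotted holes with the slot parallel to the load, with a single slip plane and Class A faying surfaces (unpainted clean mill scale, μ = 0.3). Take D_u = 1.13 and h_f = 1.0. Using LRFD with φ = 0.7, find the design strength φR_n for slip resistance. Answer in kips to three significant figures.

R_n = μ · D_u · h_f · T_b · n_s · n_b = 0.3 × 1.13 × 1.0 × 80 × 1 × 8 = 217 kips.
Design strength φR_n = 0.7 × 217 = 152 kips.

152 kips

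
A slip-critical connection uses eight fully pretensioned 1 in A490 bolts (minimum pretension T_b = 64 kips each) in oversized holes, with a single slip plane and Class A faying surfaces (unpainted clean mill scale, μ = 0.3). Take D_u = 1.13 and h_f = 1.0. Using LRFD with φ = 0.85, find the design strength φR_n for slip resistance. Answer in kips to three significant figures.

148 kips

R_n = μ · D_u · h_f · T_b · n_s · n_b = 0.3 × 1.13 × 1.0 × 64 × 1 × 8 = 173.6 kips.
Design strength φR_n = 0.85 × 173.6 = 148 kips.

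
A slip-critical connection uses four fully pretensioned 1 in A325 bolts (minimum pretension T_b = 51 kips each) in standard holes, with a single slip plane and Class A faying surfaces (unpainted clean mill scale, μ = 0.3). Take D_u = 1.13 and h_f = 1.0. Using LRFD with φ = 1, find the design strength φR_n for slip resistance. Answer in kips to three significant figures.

R_n = μ · D_u · h_f · T_b · n_s · n_b = 0.3 × 1.13 × 1.0 × 51 × 1 × 4 = 69.16 kips.
Design strength φR_n = 1 × 69.16 = 69.2 kips.

69.2 kips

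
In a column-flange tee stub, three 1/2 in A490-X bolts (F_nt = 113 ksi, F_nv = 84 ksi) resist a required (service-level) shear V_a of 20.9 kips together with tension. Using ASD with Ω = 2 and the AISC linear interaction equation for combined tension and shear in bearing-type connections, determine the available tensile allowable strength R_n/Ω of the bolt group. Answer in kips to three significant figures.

15.2 kips

A_b = π·0.5²/4 = 0.1963 in²; f_rv = 20.9 / (3 × 0.1963) = 35.48 ksi.
F'_nt = 1.3 F_nt − (Ω F_nt / F_nv) f_rv = 1.3·113 − (2·113/84)·35.48 = 51.44 ksi, capped at F_nt → F'_nt = 51.44 ksi.
R_n = F'_nt · A_b · n = 51.44 × 0.1963 × 3 = 30.3 kips.
Allowable strength R_n/Ω = 30.3 / 2 = 15.2 kips.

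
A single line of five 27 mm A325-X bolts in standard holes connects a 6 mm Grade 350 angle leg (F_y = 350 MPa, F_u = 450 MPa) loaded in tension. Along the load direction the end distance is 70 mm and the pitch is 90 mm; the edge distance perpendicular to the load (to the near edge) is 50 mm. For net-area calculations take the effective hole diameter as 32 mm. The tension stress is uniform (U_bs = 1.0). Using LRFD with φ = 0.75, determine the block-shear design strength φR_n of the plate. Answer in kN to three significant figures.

Shear plane L_v = 70 + 4·90 = 430 mm; A_gv = 430 × 6 = 2580 mm².
A_nv = (430 − 4.5·32) × 6 = 1716 mm².
A_nt = (50 − 0.5·32) × 6 = 204 mm².
0.6 F_u A_nv = 463.3 kN; 0.6 F_y A_gv = 541.8 kN → shear rupture governs the shear term.
R_n = 463.3 + 1.0 × 450 × 204 / 1000 = 555.1 kN.
Design strength φR_n = 0.75 × 555.1 = 416 kN.

416 kN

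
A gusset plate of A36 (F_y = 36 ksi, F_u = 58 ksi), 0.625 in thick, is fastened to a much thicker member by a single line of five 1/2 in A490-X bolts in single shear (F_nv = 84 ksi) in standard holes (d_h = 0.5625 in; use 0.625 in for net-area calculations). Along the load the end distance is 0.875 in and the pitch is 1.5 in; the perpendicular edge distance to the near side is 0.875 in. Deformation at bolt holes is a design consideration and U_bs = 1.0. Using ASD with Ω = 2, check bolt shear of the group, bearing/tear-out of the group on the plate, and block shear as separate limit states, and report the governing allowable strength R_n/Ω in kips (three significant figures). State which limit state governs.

Bolt shear: A_b = π·0.5²/4 = 0.1963 in²; R_n = 84 × 0.1963 × 5 × 1 = 82.47 kips → 82.47 / 2 = 41.2 kips.
Bearing: edge l_c = 0.5938, r_n = 25.83 kips; interior l_c = 0.9375, r_n = 40.78 kips; R_n = 25.83 + 4·40.78 = 189 kips → 94.5 kips.
Block shear: A_gv = 4.297, A_nv = 2.539, A_nt = 0.3516 in²; R_n = min(0.6F_uA_nv, 0.6F_yA_gv) + U_bs·F_u·A_nt = 108.7 kips → 54.4 kips.
Bolt shear governs: 41.2 kips.

41.2 kips (bolt shear governs)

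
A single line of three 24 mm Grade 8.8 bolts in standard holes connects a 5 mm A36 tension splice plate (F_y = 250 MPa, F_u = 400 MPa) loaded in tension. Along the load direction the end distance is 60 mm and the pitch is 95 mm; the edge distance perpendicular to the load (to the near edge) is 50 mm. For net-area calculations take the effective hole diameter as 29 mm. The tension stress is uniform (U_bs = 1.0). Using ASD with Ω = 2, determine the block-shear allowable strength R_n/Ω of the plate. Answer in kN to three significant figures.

129 kN

Shear plane L_v = 60 + 2·95 = 250 mm; A_gv = 250 × 5 = 1250 mm².
A_nv = (250 − 2.5·29) × 5 = 887.5 mm².
A_nt = (50 − 0.5·29) × 5 = 177.5 mm².
0.6 F_u A_nv = 213 kN; 0.6 F_y A_gv = 187.5 kN → shear yielding governs the shear term.
R_n = 187.5 + 1.0 × 400 × 177.5 / 1000 = 258.5 kN.
Allowable strength R_n/Ω = 258.5 / 2 = 129 kN.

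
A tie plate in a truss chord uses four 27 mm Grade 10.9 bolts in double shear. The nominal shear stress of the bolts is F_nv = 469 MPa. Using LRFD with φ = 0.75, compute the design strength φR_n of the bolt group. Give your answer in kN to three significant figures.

1610 kN

A_b = π × 27² / 4 = 572.6 mm².
R_n = F_nv · A_b · n · n_s = 469 × 572.6 × 4 × 2 / 1000 = 2148 kN.
Design strength φR_n = 0.75 × 2148 = 1610 kN.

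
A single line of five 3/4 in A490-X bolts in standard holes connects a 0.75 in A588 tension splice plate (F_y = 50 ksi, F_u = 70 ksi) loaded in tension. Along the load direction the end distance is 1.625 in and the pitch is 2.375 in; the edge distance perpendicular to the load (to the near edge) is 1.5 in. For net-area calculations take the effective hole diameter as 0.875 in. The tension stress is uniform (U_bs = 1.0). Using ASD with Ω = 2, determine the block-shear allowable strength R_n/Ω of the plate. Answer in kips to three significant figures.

Shear plane L_v = 1.625 + 4·2.375 = 11.12 in; A_gv = 11.12 × 0.75 = 8.344 in².
A_nv = (11.12 − 4.5·0.875) × 0.75 = 5.391 in².
A_nt = (1.5 − 0.5·0.875) × 0.75 = 0.7969 in².
0.6 F_u A_nv = 226.4 kips; 0.6 F_y A_gv = 250.3 kips → shear rupture governs the shear term.
R_n = 226.4 + 1.0 × 70 × 0.7969 = 282.2 kips.
Allowable strength R_n/Ω = 282.2 / 2 = 141 kips.

141 kips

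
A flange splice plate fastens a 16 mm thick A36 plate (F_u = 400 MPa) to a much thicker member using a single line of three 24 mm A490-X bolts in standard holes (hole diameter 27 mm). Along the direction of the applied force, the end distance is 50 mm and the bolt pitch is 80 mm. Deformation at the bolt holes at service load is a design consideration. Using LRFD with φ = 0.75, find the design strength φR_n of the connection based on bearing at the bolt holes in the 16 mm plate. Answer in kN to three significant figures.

763 kN

Per bolt r_n = 1.2 l_c t F_u ≤ 2.4 d t F_u; upper limit = 2.4 × 24 × 16 × 400 / 1000 = 368.6 kN.
Edge bolt: l_c = 50 − 27/2 = 36.5 mm → 1.2 × 36.5 × 16 × 400 / 1000 = 280.3 → r_n = 280.3 kN.
Interior bolts: l_c = 80 − 27 = 53 mm → 1.2 × 53 × 16 × 400 / 1000 = 407 → r_n = 368.6 kN.
R_n = 1 × 280.3 + 2 × 368.6 = 1018 kN.
Design strength φR_n = 0.75 × 1018 = 763 kN.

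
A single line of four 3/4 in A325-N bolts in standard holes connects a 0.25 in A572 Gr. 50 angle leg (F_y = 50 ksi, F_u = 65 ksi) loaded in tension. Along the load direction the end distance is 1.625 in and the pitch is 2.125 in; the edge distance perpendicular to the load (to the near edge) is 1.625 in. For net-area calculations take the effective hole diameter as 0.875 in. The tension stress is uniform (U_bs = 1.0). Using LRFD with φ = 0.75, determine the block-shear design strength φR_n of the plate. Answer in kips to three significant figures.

50.6 kips

Shear plane L_v = 1.625 + 3·2.125 = 8 in; A_gv = 8 × 0.25 = 2 in².
A_nv = (8 − 3.5·0.875) × 0.25 = 1.234 in².
A_nt = (1.625 − 0.5·0.875) × 0.25 = 0.2969 in².
0.6 F_u A_nv = 48.14 kips; 0.6 F_y A_gv = 60 kips → shear rupture governs the shear term.
R_n = 48.14 + 1.0 × 65 × 0.2969 = 67.44 kips.
Design strength φR_n = 0.75 × 67.44 = 50.6 kips.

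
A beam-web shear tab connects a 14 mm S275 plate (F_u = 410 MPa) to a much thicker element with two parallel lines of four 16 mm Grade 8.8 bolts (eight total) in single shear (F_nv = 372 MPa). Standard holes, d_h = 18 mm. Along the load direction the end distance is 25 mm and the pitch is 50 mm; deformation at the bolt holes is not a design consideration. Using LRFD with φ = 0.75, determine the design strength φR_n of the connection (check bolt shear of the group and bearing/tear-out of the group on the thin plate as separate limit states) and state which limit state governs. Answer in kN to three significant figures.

449 kN (bolt shear governs)

Bolt shear: A_b = π·16²/4 = 201.1 mm²; R_n = 372 × 201.1 × 8 × 1 / 1000 = 598.4 kN → 0.75 × 598.4 = 449 kN.
Bearing (1.5 l_c t F_u ≤ 3.0 d t F_u): upper limit = 3.0·16·14·410 / 1000 = 275.5 kN.
  Edge l_c = 25 − 18/2 = 16 → r_n = 137.8 kN; interior l_c = 50 − 18 = 32 → r_n = 275.5 kN.
  R_n,bearing = 2·137.8 + 6·275.5 = 1929 kN → 0.75 × 1929 = 1450 kN.
Bolt shear governs: 449 kN.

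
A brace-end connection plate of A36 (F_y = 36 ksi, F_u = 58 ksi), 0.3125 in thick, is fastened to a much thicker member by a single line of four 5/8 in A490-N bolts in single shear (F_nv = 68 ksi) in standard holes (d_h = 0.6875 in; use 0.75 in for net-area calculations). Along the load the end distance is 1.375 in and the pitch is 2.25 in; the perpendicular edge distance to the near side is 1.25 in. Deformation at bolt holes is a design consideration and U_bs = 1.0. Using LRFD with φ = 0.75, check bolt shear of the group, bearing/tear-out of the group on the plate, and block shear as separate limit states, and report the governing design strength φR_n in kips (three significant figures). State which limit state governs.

53 kips (block shear governs)

Bolt shear: A_b = π·0.625²/4 = 0.3068 in²; R_n = 68 × 0.3068 × 4 × 1 = 83.45 kips → 0.75 × 83.45 = 62.6 kips.
Bearing: edge l_c = 1.031, r_n = 22.43 kips; interior l_c = 1.562, r_n = 27.19 kips; R_n = 22.43 + 3·27.19 = 104 kips → 78 kips.
Block shear: A_gv = 2.539, A_nv = 1.719, A_nt = 0.2734 in²; R_n = min(0.6F_uA_nv, 0.6F_yA_gv) + U_bs·F_u·A_nt = 70.7 kips → 53 kips.
Block shear governs: 53 kips.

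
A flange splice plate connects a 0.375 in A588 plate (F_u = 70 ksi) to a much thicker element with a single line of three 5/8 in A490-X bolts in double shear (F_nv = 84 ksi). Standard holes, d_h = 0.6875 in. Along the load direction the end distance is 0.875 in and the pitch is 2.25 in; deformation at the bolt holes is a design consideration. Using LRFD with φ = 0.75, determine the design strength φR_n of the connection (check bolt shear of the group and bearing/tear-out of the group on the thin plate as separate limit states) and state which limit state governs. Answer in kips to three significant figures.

71.6 kips (bearing governs)

Bolt shear: A_b = π·0.625²/4 = 0.3068 in²; R_n = 84 × 0.3068 × 3 × 2 = 154.6 kips → 0.75 × 154.6 = 116 kips.
Bearing (1.2 l_c t F_u ≤ 2.4 d t F_u): upper limit = 2.4·0.625·0.375·70 = 39.38 kips.
  Edge l_c = 0.875 − 0.6875/2 = 0.5312 → r_n = 16.73 kips; interior l_c = 2.25 − 0.6875 = 1.562 → r_n = 39.38 kips.
  R_n,bearing = 1·16.73 + 2·39.38 = 95.48 kips → 0.75 × 95.48 = 71.6 kips.
Bearing governs: 71.6 kips.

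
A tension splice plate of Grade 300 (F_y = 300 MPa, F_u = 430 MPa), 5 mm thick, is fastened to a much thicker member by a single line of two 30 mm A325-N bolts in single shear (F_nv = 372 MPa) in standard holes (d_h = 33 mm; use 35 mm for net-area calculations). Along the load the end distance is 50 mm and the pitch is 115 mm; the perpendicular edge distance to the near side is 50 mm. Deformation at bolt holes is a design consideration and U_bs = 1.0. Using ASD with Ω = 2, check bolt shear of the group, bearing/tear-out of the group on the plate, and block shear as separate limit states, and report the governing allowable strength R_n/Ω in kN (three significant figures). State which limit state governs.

Bolt shear: A_b = π·30²/4 = 706.9 mm²; R_n = 372 × 706.9 × 2 × 1 / 1000 = 525.9 kN → 525.9 / 2 = 263 kN.
Bearing: edge l_c = 33.5, r_n = 86.43 kN; interior l_c = 82, r_n = 154.8 kN; R_n = 86.43 + 1·154.8 = 241.2 kN → 121 kN.
Block shear: A_gv = 825, A_nv = 562.5, A_nt = 162.5 mm²; R_n = min(0.6F_uA_nv, 0.6F_yA_gv) + U_bs·F_u·A_nt = 215 kN → 108 kN.
Block shear governs: 108 kN.

108 kN (block shear governs)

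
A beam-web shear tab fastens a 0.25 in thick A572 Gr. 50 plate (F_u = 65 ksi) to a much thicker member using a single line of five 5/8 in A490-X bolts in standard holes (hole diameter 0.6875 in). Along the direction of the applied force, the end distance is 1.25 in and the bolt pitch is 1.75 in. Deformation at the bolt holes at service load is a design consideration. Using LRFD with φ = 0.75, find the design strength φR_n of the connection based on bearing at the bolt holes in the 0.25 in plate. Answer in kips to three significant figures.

75.4 kips

Per bolt r_n = 1.2 l_c t F_u ≤ 2.4 d t F_u; upper limit = 2.4 × 0.625 × 0.25 × 65 = 24.38 kips.
Edge bolt: l_c = 1.25 − 0.6875/2 = 0.9062 in → 1.2 × 0.9062 × 0.25 × 65 = 17.67 → r_n = 17.67 kips.
Interior bolts: l_c = 1.75 − 0.6875 = 1.062 in → 1.2 × 1.062 × 0.25 × 65 = 20.72 → r_n = 20.72 kips.
R_n = 1 × 17.67 + 4 × 20.72 = 100.5 kips.
Design strength φR_n = 0.75 × 100.5 = 75.4 kips.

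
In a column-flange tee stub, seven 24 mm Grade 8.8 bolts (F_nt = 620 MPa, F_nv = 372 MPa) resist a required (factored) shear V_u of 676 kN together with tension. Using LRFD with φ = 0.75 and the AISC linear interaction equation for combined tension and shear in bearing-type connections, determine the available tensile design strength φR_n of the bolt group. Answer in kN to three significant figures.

788 kN

A_b = π·24²/4 = 452.4 mm²; f_rv = 676 × 1000 / (7 × 452.4) = 213.5 MPa.
F'_nt = 1.3 F_nt − (F_nt / φF_nv) f_rv = 1.3·620 − (620/(0.75·372))·213.5 = 331.6 MPa, capped at F_nt → F'_nt = 331.6 MPa.
R_n = F'_nt · A_b · n = 331.6 × 452.4 × 7 / 1000 = 1050 kN.
Design strength φR_n = 0.75 × 1050 = 788 kN.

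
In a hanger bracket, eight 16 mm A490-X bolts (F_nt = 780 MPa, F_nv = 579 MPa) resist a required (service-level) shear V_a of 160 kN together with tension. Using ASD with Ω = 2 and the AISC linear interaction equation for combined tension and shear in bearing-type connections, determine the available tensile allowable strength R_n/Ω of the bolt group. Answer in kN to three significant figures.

A_b = π·16²/4 = 201.1 mm²; f_rv = 160 × 1000 / (8 × 201.1) = 99.47 MPa.
F'_nt = 1.3 F_nt − (Ω F_nt / F_nv) f_rv = 1.3·780 − (2·780/579)·99.47 = 746 MPa, capped at F_nt → F'_nt = 746 MPa.
R_n = F'_nt · A_b · n = 746 × 201.1 × 8 / 1000 = 1200 kN.
Allowable strength R_n/Ω = 1200 / 2 = 600 kN.

600 kN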